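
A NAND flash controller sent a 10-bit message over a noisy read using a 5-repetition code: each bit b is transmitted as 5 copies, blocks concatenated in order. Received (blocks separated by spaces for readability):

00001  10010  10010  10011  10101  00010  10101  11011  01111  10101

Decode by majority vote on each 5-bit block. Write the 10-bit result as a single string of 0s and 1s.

0001101111

Block 1 (00001): 1 one → 0
Block 2 (10010): 2 ones → 0
Block 3 (10010): 2 ones → 0
Block 4 (10011): 3 ones → 1
Block 5 (10101): 3 ones → 1
Block 6 (00010): 1 one → 0
Block 7 (10101): 3 ones → 1
Block 8 (11011): 4 ones → 1
Block 9 (01111): 4 ones → 1
Block 10 (10101): 3 ones → 1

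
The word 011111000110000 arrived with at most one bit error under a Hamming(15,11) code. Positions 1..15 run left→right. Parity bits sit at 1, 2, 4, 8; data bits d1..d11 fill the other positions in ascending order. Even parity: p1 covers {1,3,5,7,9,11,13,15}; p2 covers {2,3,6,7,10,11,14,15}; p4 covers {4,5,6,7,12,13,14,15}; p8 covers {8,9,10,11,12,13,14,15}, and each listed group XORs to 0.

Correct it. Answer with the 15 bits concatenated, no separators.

s1 (pos 1,3,5,7,9,11,13,15): 0⊕1⊕1⊕0⊕0⊕1⊕0⊕0 = 1
s2 (pos 2,3,6,7,10,11,14,15): 1⊕1⊕1⊕0⊕1⊕1⊕0⊕0 = 1
s4 (pos 4,5,6,7,12,13,14,15): 1⊕1⊕1⊕0⊕0⊕0⊕0⊕0 = 1
s8 (pos 8,9,10,11,12,13,14,15): 0⊕0⊕1⊕1⊕0⊕0⊕0⊕0 = 0
Syndrome s8…s1 = 0111 → error at position 7.
Flip position 7: 011111000110000 → 011111100110000

011111100110000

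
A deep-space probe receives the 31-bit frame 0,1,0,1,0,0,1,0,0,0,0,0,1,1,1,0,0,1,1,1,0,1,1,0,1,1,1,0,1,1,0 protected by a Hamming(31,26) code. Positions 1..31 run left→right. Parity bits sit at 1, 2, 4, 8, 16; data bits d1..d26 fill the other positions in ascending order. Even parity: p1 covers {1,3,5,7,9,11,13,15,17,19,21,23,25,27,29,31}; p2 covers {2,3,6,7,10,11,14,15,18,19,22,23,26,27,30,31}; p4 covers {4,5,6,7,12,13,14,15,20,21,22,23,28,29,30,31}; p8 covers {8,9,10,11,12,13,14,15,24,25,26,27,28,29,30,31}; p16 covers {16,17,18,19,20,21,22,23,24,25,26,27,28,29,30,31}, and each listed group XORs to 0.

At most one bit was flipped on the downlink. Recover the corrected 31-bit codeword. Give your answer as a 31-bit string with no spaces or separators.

0001001000001110011101101110110

s1 (pos 1,3,5,7,9,11,13,15,17,19,21,23,25,27,29,31): 0⊕0⊕0⊕1⊕0⊕0⊕1⊕1⊕0⊕1⊕0⊕1⊕1⊕1⊕1⊕0 = 0
s2 (pos 2,3,6,7,10,11,14,15,18,19,22,23,26,27,30,31): 1⊕0⊕0⊕1⊕0⊕0⊕1⊕1⊕1⊕1⊕1⊕1⊕1⊕1⊕1⊕0 = 1
s4 (pos 4,5,6,7,12,13,14,15,20,21,22,23,28,29,30,31): 1⊕0⊕0⊕1⊕0⊕1⊕1⊕1⊕1⊕0⊕1⊕1⊕0⊕1⊕1⊕0 = 0
s8 (pos 8,9,10,11,12,13,14,15,24,25,26,27,28,29,30,31): 0⊕0⊕0⊕0⊕0⊕1⊕1⊕1⊕0⊕1⊕1⊕1⊕0⊕1⊕1⊕0 = 0
s16 (pos 16,17,18,19,20,21,22,23,24,25,26,27,28,29,30,31): 0⊕0⊕1⊕1⊕1⊕0⊕1⊕1⊕0⊕1⊕1⊕1⊕0⊕1⊕1⊕0 = 0
Syndrome s16…s1 = 00010 → error at position 2.
Flip position 2: 0101001000001110011101101110110 → 0001001000001110011101101110110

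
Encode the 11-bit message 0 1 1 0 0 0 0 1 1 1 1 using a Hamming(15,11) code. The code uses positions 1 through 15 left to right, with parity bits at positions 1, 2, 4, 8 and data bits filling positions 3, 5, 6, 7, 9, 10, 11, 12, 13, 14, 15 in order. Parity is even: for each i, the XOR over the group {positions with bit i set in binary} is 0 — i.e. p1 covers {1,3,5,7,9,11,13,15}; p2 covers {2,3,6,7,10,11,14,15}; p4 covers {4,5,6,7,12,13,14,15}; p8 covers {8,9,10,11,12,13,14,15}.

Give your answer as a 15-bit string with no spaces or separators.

Place data at non-parity positions: p1 p2 0 p4 1 1 0 p8 0 0 0 1 1 1 1
p1 (pos 1,3,5,7,9,11,13,15): XOR of data positions = 0⊕1⊕0⊕0⊕0⊕1⊕1 = 1
p2 (pos 2,3,6,7,10,11,14,15): XOR of data positions = 0⊕1⊕0⊕0⊕0⊕1⊕1 = 1
p4 (pos 4,5,6,7,12,13,14,15): XOR of data positions = 1⊕1⊕0⊕1⊕1⊕1⊕1 = 0
p8 (pos 8,9,10,11,12,13,14,15): XOR of data positions = 0⊕0⊕0⊕1⊕1⊕1⊕1 = 0
Codeword: 110011000001111

110011000001111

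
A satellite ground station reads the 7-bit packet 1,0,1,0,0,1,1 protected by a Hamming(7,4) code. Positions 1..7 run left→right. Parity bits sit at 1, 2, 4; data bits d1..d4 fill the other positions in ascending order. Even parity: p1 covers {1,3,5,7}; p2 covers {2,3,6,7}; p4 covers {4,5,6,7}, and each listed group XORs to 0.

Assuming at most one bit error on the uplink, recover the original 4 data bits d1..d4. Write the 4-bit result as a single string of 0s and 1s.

s1 (pos 1,3,5,7): 1⊕1⊕0⊕1 = 1
s2 (pos 2,3,6,7): 0⊕1⊕1⊕1 = 1
s4 (pos 4,5,6,7): 0⊕0⊕1⊕1 = 0
Syndrome s4…s1 = 011 → error at position 3.
Flip position 3: 1010011 → 1000011
Read data bits from positions 3,5,6,7: 0011

0011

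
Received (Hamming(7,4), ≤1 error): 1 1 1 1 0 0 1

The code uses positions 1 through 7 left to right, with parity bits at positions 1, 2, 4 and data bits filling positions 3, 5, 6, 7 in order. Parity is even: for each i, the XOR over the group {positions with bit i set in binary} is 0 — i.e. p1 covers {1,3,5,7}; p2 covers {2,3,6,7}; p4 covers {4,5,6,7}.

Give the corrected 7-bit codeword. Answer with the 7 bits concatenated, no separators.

s1 (pos 1,3,5,7): 1⊕1⊕0⊕1 = 1
s2 (pos 2,3,6,7): 1⊕1⊕0⊕1 = 1
s4 (pos 4,5,6,7): 1⊕0⊕0⊕1 = 0
Syndrome s4…s1 = 011 → error at position 3.
Flip position 3: 1111001 → 1101001

1101001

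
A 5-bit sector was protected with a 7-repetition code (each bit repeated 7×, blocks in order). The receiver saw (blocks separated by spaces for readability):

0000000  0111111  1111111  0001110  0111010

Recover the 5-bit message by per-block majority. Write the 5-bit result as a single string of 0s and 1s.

01101

Block 1 (0000000): 0 ones → 0
Block 2 (0111111): 6 ones → 1
Block 3 (1111111): 7 ones → 1
Block 4 (0001110): 3 ones → 0
Block 5 (0111010): 4 ones → 1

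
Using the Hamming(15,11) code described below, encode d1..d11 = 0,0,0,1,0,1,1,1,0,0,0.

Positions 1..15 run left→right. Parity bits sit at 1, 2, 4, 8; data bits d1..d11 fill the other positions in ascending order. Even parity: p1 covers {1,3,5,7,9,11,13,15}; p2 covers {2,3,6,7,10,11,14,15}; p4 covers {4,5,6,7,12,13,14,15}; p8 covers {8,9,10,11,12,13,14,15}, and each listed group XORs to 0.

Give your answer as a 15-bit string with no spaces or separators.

Place data at non-parity positions: p1 p2 0 p4 0 0 1 p8 0 1 1 1 0 0 0
p1 (pos 1,3,5,7,9,11,13,15): XOR of data positions = 0⊕0⊕1⊕0⊕1⊕0⊕0 = 0
p2 (pos 2,3,6,7,10,11,14,15): XOR of data positions = 0⊕0⊕1⊕1⊕1⊕0⊕0 = 1
p4 (pos 4,5,6,7,12,13,14,15): XOR of data positions = 0⊕0⊕1⊕1⊕0⊕0⊕0 = 0
p8 (pos 8,9,10,11,12,13,14,15): XOR of data positions = 0⊕1⊕1⊕1⊕0⊕0⊕0 = 1
Codeword: 010000110111000

010000110111000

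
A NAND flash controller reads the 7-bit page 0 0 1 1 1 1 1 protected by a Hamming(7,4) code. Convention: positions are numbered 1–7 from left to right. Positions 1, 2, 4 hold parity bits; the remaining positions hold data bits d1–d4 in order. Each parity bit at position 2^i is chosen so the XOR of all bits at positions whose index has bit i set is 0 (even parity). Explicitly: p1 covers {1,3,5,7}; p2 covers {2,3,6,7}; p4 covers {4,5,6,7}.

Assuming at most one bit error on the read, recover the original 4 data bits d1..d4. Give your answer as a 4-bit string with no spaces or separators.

s1 (pos 1,3,5,7): 0⊕1⊕1⊕1 = 1
s2 (pos 2,3,6,7): 0⊕1⊕1⊕1 = 1
s4 (pos 4,5,6,7): 1⊕1⊕1⊕1 = 0
Syndrome s4…s1 = 011 → error at position 3.
Flip position 3: 0011111 → 0001111
Read data bits from positions 3,5,6,7: 0111

0111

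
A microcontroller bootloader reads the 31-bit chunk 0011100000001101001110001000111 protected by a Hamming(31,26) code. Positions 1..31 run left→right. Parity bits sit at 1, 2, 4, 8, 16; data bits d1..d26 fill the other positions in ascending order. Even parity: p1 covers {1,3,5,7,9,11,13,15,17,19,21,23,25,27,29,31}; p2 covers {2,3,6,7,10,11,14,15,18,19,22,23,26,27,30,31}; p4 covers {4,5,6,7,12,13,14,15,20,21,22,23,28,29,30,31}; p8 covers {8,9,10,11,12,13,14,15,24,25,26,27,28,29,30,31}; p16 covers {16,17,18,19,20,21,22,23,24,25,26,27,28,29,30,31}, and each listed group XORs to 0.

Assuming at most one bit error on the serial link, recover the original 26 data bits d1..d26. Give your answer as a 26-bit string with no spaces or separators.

11100000110001110001000111

s1 (pos 1,3,5,7,9,11,13,15,17,19,21,23,25,27,29,31): 0⊕1⊕1⊕0⊕0⊕0⊕1⊕0⊕0⊕1⊕1⊕0⊕1⊕0⊕1⊕1 = 0
s2 (pos 2,3,6,7,10,11,14,15,18,19,22,23,26,27,30,31): 0⊕1⊕0⊕0⊕0⊕0⊕1⊕0⊕0⊕1⊕0⊕0⊕0⊕0⊕1⊕1 = 1
s4 (pos 4,5,6,7,12,13,14,15,20,21,22,23,28,29,30,31): 1⊕1⊕0⊕0⊕0⊕1⊕1⊕0⊕1⊕1⊕0⊕0⊕0⊕1⊕1⊕1 = 1
s8 (pos 8,9,10,11,12,13,14,15,24,25,26,27,28,29,30,31): 0⊕0⊕0⊕0⊕0⊕1⊕1⊕0⊕0⊕1⊕0⊕0⊕0⊕1⊕1⊕1 = 0
s16 (pos 16,17,18,19,20,21,22,23,24,25,26,27,28,29,30,31): 1⊕0⊕0⊕1⊕1⊕1⊕0⊕0⊕0⊕1⊕0⊕0⊕0⊕1⊕1⊕1 = 0
Syndrome s16…s1 = 00110 → error at position 6.
Flip position 6: 0011100000001101001110001000111 → 0011110000001101001110001000111
Read data bits from positions 3,5,6,7,9,10,11,12,13,14,15,17,18,19,20,21,22,23,24,25,26,27,28,29,30,31: 11100000110001110001000111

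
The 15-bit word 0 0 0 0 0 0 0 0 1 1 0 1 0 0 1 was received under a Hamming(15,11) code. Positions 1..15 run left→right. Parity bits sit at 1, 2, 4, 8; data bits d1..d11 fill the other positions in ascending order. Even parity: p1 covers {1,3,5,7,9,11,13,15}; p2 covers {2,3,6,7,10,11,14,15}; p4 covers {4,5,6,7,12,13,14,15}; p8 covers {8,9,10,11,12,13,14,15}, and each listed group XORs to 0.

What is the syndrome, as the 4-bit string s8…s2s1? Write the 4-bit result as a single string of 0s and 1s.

0000

s1 (pos 1,3,5,7,9,11,13,15): 0⊕0⊕0⊕0⊕1⊕0⊕0⊕1 = 0
s2 (pos 2,3,6,7,10,11,14,15): 0⊕0⊕0⊕0⊕1⊕0⊕0⊕1 = 0
s4 (pos 4,5,6,7,12,13,14,15): 0⊕0⊕0⊕0⊕1⊕0⊕0⊕1 = 0
s8 (pos 8,9,10,11,12,13,14,15): 0⊕1⊕1⊕0⊕1⊕0⊕0⊕1 = 0
Syndrome s8…s1 = 0000 → no error.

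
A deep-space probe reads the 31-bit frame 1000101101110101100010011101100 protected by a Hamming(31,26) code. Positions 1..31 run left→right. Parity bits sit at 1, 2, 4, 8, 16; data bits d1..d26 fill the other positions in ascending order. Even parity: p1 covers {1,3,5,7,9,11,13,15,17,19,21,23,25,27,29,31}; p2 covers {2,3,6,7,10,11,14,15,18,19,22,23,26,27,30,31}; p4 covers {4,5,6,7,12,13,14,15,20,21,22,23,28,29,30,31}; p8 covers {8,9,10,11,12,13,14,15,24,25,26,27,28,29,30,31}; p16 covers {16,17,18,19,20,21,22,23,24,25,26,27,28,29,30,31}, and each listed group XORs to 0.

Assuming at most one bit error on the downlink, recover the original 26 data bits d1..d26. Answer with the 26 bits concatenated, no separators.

s1 (pos 1,3,5,7,9,11,13,15,17,19,21,23,25,27,29,31): 1⊕0⊕1⊕1⊕0⊕1⊕0⊕0⊕1⊕0⊕1⊕0⊕1⊕0⊕1⊕0 = 0
s2 (pos 2,3,6,7,10,11,14,15,18,19,22,23,26,27,30,31): 0⊕0⊕0⊕1⊕1⊕1⊕1⊕0⊕0⊕0⊕0⊕0⊕1⊕0⊕0⊕0 = 1
s4 (pos 4,5,6,7,12,13,14,15,20,21,22,23,28,29,30,31): 0⊕1⊕0⊕1⊕1⊕0⊕1⊕0⊕0⊕1⊕0⊕0⊕1⊕1⊕0⊕0 = 1
s8 (pos 8,9,10,11,12,13,14,15,24,25,26,27,28,29,30,31): 1⊕0⊕1⊕1⊕1⊕0⊕1⊕0⊕1⊕1⊕1⊕0⊕1⊕1⊕0⊕0 = 0
s16 (pos 16,17,18,19,20,21,22,23,24,25,26,27,28,29,30,31): 1⊕1⊕0⊕0⊕0⊕1⊕0⊕0⊕1⊕1⊕1⊕0⊕1⊕1⊕0⊕0 = 0
Syndrome s16…s1 = 00110 → error at position 6.
Flip position 6: 1000101101110101100010011101100 → 1000111101110101100010011101100
Read data bits from positions 3,5,6,7,9,10,11,12,13,14,15,17,18,19,20,21,22,23,24,25,26,27,28,29,30,31: 01110111010100010011101100

01110111010100010011101100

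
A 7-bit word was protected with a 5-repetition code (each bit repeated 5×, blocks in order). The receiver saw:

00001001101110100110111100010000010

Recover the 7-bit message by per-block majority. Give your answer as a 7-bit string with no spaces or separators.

0010100

Block 1 (00001): 1 one → 0
Block 2 (00110): 2 ones → 0
Block 3 (11101): 4 ones → 1
Block 4 (00110): 2 ones → 0
Block 5 (11110): 4 ones → 1
Block 6 (00100): 1 one → 0
Block 7 (00010): 1 one → 0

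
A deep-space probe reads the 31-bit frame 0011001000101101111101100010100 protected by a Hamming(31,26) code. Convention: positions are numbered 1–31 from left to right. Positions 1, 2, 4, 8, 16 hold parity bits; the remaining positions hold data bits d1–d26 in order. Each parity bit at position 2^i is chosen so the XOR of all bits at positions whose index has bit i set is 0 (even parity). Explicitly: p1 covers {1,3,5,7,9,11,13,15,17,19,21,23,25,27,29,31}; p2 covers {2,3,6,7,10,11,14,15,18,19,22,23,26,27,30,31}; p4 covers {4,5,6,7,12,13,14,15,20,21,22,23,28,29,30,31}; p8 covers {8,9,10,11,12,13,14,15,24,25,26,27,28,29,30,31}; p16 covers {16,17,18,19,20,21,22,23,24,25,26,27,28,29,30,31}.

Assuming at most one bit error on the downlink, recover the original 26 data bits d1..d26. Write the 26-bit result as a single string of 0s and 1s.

s1 (pos 1,3,5,7,9,11,13,15,17,19,21,23,25,27,29,31): 0⊕1⊕0⊕1⊕0⊕1⊕1⊕0⊕1⊕1⊕0⊕1⊕0⊕1⊕1⊕0 = 1
s2 (pos 2,3,6,7,10,11,14,15,18,19,22,23,26,27,30,31): 0⊕1⊕0⊕1⊕0⊕1⊕1⊕0⊕1⊕1⊕1⊕1⊕0⊕1⊕0⊕0 = 1
s4 (pos 4,5,6,7,12,13,14,15,20,21,22,23,28,29,30,31): 1⊕0⊕0⊕1⊕0⊕1⊕1⊕0⊕1⊕0⊕1⊕1⊕0⊕1⊕0⊕0 = 0
s8 (pos 8,9,10,11,12,13,14,15,24,25,26,27,28,29,30,31): 0⊕0⊕0⊕1⊕0⊕1⊕1⊕0⊕0⊕0⊕0⊕1⊕0⊕1⊕0⊕0 = 1
s16 (pos 16,17,18,19,20,21,22,23,24,25,26,27,28,29,30,31): 1⊕1⊕1⊕1⊕1⊕0⊕1⊕1⊕0⊕0⊕0⊕1⊕0⊕1⊕0⊕0 = 1
Syndrome s16…s1 = 11011 → error at position 27.
Flip position 27: 0011001000101101111101100010100 → 0011001000101101111101100000100
Read data bits from positions 3,5,6,7,9,10,11,12,13,14,15,17,18,19,20,21,22,23,24,25,26,27,28,29,30,31: 10010010110111101100000100

10010010110111101100000100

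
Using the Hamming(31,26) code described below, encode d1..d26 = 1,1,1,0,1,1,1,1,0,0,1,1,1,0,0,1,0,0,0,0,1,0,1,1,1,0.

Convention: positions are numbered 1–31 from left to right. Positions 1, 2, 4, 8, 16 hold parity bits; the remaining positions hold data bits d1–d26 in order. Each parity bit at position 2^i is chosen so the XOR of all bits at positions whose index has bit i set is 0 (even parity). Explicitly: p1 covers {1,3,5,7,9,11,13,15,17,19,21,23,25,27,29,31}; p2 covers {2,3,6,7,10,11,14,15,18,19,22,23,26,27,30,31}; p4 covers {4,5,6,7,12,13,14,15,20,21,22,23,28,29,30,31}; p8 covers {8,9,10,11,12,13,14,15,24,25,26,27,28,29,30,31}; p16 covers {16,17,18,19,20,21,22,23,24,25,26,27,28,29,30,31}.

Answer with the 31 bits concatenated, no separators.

0010110111110011110010000101110

Place data at non-parity positions: p1 p2 1 p4 1 1 0 p8 1 1 1 1 0 0 1 p16 1 1 0 0 1 0 0 0 0 1 0 1 1 1 0
p1 (pos 1,3,5,7,9,11,13,15,17,19,21,23,25,27,29,31): XOR of data positions = 1⊕1⊕0⊕1⊕1⊕0⊕1⊕1⊕0⊕1⊕0⊕0⊕0⊕1⊕0 = 0
p2 (pos 2,3,6,7,10,11,14,15,18,19,22,23,26,27,30,31): XOR of data positions = 1⊕1⊕0⊕1⊕1⊕0⊕1⊕1⊕0⊕0⊕0⊕1⊕0⊕1⊕0 = 0
p4 (pos 4,5,6,7,12,13,14,15,20,21,22,23,28,29,30,31): XOR of data positions = 1⊕1⊕0⊕1⊕0⊕0⊕1⊕0⊕1⊕0⊕0⊕1⊕1⊕1⊕0 = 0
p8 (pos 8,9,10,11,12,13,14,15,24,25,26,27,28,29,30,31): XOR of data positions = 1⊕1⊕1⊕1⊕0⊕0⊕1⊕0⊕0⊕1⊕0⊕1⊕1⊕1⊕0 = 1
p16 (pos 16,17,18,19,20,21,22,23,24,25,26,27,28,29,30,31): XOR of data positions = 1⊕1⊕0⊕0⊕1⊕0⊕0⊕0⊕0⊕1⊕0⊕1⊕1⊕1⊕0 = 1
Codeword: 0010110111110011110010000101110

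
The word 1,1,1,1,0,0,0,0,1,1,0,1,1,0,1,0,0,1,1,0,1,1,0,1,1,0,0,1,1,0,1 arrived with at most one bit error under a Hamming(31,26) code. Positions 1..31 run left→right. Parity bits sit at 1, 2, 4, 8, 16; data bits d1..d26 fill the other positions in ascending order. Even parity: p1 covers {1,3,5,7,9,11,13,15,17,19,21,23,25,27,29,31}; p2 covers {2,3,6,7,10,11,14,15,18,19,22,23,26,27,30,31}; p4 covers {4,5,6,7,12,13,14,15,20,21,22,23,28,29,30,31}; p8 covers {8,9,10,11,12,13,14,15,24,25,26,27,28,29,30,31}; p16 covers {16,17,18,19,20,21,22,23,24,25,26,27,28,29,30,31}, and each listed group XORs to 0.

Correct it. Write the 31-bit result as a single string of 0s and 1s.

s1 (pos 1,3,5,7,9,11,13,15,17,19,21,23,25,27,29,31): 1⊕1⊕0⊕0⊕1⊕0⊕1⊕1⊕0⊕1⊕1⊕0⊕1⊕0⊕1⊕1 = 0
s2 (pos 2,3,6,7,10,11,14,15,18,19,22,23,26,27,30,31): 1⊕1⊕0⊕0⊕1⊕0⊕0⊕1⊕1⊕1⊕1⊕0⊕0⊕0⊕0⊕1 = 0
s4 (pos 4,5,6,7,12,13,14,15,20,21,22,23,28,29,30,31): 1⊕0⊕0⊕0⊕1⊕1⊕0⊕1⊕0⊕1⊕1⊕0⊕1⊕1⊕0⊕1 = 1
s8 (pos 8,9,10,11,12,13,14,15,24,25,26,27,28,29,30,31): 0⊕1⊕1⊕0⊕1⊕1⊕0⊕1⊕1⊕1⊕0⊕0⊕1⊕1⊕0⊕1 = 0
s16 (pos 16,17,18,19,20,21,22,23,24,25,26,27,28,29,30,31): 0⊕0⊕1⊕1⊕0⊕1⊕1⊕0⊕1⊕1⊕0⊕0⊕1⊕1⊕0⊕1 = 1
Syndrome s16…s1 = 10100 → error at position 20.
Flip position 20: 1111000011011010011011011001101 → 1111000011011010011111011001101

1111000011011010011111011001101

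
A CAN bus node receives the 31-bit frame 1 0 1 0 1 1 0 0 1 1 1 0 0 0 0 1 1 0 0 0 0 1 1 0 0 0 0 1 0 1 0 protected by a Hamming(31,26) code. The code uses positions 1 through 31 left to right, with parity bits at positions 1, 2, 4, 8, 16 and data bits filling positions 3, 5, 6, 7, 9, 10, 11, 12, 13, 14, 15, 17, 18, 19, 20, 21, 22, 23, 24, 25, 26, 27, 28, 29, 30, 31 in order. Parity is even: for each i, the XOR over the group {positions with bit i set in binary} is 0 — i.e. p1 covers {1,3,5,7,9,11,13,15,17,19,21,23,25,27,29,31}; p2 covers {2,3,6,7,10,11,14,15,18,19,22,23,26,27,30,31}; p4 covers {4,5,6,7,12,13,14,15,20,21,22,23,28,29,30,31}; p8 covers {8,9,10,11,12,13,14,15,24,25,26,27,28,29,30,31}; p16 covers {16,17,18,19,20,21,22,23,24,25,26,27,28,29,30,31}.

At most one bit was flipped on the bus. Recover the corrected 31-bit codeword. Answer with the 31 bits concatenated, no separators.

1010110011000001100001100001010

s1 (pos 1,3,5,7,9,11,13,15,17,19,21,23,25,27,29,31): 1⊕1⊕1⊕0⊕1⊕1⊕0⊕0⊕1⊕0⊕0⊕1⊕0⊕0⊕0⊕0 = 1
s2 (pos 2,3,6,7,10,11,14,15,18,19,22,23,26,27,30,31): 0⊕1⊕1⊕0⊕1⊕1⊕0⊕0⊕0⊕0⊕1⊕1⊕0⊕0⊕1⊕0 = 1
s4 (pos 4,5,6,7,12,13,14,15,20,21,22,23,28,29,30,31): 0⊕1⊕1⊕0⊕0⊕0⊕0⊕0⊕0⊕0⊕1⊕1⊕1⊕0⊕1⊕0 = 0
s8 (pos 8,9,10,11,12,13,14,15,24,25,26,27,28,29,30,31): 0⊕1⊕1⊕1⊕0⊕0⊕0⊕0⊕0⊕0⊕0⊕0⊕1⊕0⊕1⊕0 = 1
s16 (pos 16,17,18,19,20,21,22,23,24,25,26,27,28,29,30,31): 1⊕1⊕0⊕0⊕0⊕0⊕1⊕1⊕0⊕0⊕0⊕0⊕1⊕0⊕1⊕0 = 0
Syndrome s16…s1 = 01011 → error at position 11.
Flip position 11: 1010110011100001100001100001010 → 1010110011000001100001100001010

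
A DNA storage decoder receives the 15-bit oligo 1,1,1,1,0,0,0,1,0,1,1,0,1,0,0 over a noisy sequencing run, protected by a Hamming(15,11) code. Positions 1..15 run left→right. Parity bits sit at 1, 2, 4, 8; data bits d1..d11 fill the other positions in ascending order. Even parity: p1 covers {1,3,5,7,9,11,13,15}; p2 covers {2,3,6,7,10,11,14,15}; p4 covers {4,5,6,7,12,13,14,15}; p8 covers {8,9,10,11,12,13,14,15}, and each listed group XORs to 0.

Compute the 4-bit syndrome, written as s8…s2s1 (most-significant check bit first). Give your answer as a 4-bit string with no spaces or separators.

0000

s1 (pos 1,3,5,7,9,11,13,15): 1⊕1⊕0⊕0⊕0⊕1⊕1⊕0 = 0
s2 (pos 2,3,6,7,10,11,14,15): 1⊕1⊕0⊕0⊕1⊕1⊕0⊕0 = 0
s4 (pos 4,5,6,7,12,13,14,15): 1⊕0⊕0⊕0⊕0⊕1⊕0⊕0 = 0
s8 (pos 8,9,10,11,12,13,14,15): 1⊕0⊕1⊕1⊕0⊕1⊕0⊕0 = 0
Syndrome s8…s1 = 0000 → no error.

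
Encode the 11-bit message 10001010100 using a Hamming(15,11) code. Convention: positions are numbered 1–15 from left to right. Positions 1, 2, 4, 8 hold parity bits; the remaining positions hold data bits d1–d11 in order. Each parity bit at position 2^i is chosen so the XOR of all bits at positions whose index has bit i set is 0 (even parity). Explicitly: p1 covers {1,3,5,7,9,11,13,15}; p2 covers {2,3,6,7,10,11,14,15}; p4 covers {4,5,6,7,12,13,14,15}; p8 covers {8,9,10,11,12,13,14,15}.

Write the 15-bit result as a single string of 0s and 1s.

Place data at non-parity positions: p1 p2 1 p4 0 0 0 p8 1 0 1 0 1 0 0
p1 (pos 1,3,5,7,9,11,13,15): XOR of data positions = 1⊕0⊕0⊕1⊕1⊕1⊕0 = 0
p2 (pos 2,3,6,7,10,11,14,15): XOR of data positions = 1⊕0⊕0⊕0⊕1⊕0⊕0 = 0
p4 (pos 4,5,6,7,12,13,14,15): XOR of data positions = 0⊕0⊕0⊕0⊕1⊕0⊕0 = 1
p8 (pos 8,9,10,11,12,13,14,15): XOR of data positions = 1⊕0⊕1⊕0⊕1⊕0⊕0 = 1
Codeword: 001100011010100

001100011010100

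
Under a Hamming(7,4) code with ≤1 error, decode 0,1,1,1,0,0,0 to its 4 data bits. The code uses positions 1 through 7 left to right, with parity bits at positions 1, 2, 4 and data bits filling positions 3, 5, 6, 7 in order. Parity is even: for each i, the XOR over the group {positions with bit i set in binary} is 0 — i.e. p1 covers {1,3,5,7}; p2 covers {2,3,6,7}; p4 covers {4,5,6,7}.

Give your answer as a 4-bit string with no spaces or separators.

1100

s1 (pos 1,3,5,7): 0⊕1⊕0⊕0 = 1
s2 (pos 2,3,6,7): 1⊕1⊕0⊕0 = 0
s4 (pos 4,5,6,7): 1⊕0⊕0⊕0 = 1
Syndrome s4…s1 = 101 → error at position 5.
Flip position 5: 0111000 → 0111100
Read data bits from positions 3,5,6,7: 1100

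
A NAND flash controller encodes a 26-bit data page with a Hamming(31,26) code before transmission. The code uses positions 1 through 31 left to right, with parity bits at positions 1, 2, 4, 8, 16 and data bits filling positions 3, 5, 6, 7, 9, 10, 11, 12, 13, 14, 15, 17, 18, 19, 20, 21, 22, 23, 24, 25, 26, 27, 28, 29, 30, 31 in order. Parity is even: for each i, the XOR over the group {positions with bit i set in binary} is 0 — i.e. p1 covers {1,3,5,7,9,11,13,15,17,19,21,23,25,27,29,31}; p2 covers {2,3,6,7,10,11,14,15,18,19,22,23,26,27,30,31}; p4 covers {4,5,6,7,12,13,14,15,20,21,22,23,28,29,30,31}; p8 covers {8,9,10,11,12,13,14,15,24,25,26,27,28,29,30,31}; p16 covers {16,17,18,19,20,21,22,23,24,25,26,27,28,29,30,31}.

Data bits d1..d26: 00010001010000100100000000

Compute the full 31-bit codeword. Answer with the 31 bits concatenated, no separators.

0101001000010100000100100000000

Place data at non-parity positions: p1 p2 0 p4 0 0 1 p8 0 0 0 1 0 1 0 p16 0 0 0 1 0 0 1 0 0 0 0 0 0 0 0
p1 (pos 1,3,5,7,9,11,13,15,17,19,21,23,25,27,29,31): XOR of data positions = 0⊕0⊕1⊕0⊕0⊕0⊕0⊕0⊕0⊕0⊕1⊕0⊕0⊕0⊕0 = 0
p2 (pos 2,3,6,7,10,11,14,15,18,19,22,23,26,27,30,31): XOR of data positions = 0⊕0⊕1⊕0⊕0⊕1⊕0⊕0⊕0⊕0⊕1⊕0⊕0⊕0⊕0 = 1
p4 (pos 4,5,6,7,12,13,14,15,20,21,22,23,28,29,30,31): XOR of data positions = 0⊕0⊕1⊕1⊕0⊕1⊕0⊕1⊕0⊕0⊕1⊕0⊕0⊕0⊕0 = 1
p8 (pos 8,9,10,11,12,13,14,15,24,25,26,27,28,29,30,31): XOR of data positions = 0⊕0⊕0⊕1⊕0⊕1⊕0⊕0⊕0⊕0⊕0⊕0⊕0⊕0⊕0 = 0
p16 (pos 16,17,18,19,20,21,22,23,24,25,26,27,28,29,30,31): XOR of data positions = 0⊕0⊕0⊕1⊕0⊕0⊕1⊕0⊕0⊕0⊕0⊕0⊕0⊕0⊕0 = 0
Codeword: 0101001000010100000100100000000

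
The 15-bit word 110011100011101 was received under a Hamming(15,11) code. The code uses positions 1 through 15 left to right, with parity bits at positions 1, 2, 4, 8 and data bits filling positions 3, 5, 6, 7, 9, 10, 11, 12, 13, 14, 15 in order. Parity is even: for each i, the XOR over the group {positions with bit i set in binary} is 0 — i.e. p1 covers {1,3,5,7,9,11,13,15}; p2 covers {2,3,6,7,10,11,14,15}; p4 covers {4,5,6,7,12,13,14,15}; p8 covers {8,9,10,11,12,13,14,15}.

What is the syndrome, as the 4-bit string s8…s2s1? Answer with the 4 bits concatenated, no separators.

s1 (pos 1,3,5,7,9,11,13,15): 1⊕0⊕1⊕1⊕0⊕1⊕1⊕1 = 0
s2 (pos 2,3,6,7,10,11,14,15): 1⊕0⊕1⊕1⊕0⊕1⊕0⊕1 = 1
s4 (pos 4,5,6,7,12,13,14,15): 0⊕1⊕1⊕1⊕1⊕1⊕0⊕1 = 0
s8 (pos 8,9,10,11,12,13,14,15): 0⊕0⊕0⊕1⊕1⊕1⊕0⊕1 = 0
Syndrome s8…s1 = 0010 → error at position 2.

0010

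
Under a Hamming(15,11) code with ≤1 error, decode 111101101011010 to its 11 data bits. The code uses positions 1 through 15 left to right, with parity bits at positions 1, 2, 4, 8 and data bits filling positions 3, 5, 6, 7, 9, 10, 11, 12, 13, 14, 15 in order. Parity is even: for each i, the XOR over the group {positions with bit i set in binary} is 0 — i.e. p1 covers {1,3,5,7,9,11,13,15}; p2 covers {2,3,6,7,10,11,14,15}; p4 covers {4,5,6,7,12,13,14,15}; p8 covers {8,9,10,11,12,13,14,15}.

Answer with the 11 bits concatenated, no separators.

s1 (pos 1,3,5,7,9,11,13,15): 1⊕1⊕0⊕1⊕1⊕1⊕0⊕0 = 1
s2 (pos 2,3,6,7,10,11,14,15): 1⊕1⊕1⊕1⊕0⊕1⊕1⊕0 = 0
s4 (pos 4,5,6,7,12,13,14,15): 1⊕0⊕1⊕1⊕1⊕0⊕1⊕0 = 1
s8 (pos 8,9,10,11,12,13,14,15): 0⊕1⊕0⊕1⊕1⊕0⊕1⊕0 = 0
Syndrome s8…s1 = 0101 → error at position 5.
Flip position 5: 111101101011010 → 111111101011010
Read data bits from positions 3,5,6,7,9,10,11,12,13,14,15: 11111011010

11111011010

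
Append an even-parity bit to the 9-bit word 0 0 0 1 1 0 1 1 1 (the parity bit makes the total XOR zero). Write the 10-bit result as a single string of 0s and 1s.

XOR of the 9 data bits: 0⊕0⊕0⊕1⊕1⊕0⊕1⊕1⊕1 = 1
Parity bit = 1 (so all 10 bits XOR to 0).

0001101111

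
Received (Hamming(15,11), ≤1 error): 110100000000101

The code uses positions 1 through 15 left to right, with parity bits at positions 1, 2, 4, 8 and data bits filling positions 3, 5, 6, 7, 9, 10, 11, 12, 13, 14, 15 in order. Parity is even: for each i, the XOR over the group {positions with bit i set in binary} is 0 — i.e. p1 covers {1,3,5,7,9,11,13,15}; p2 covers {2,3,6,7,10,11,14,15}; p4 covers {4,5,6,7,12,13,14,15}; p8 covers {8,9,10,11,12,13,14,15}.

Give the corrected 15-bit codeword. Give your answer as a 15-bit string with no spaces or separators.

110110000000101

s1 (pos 1,3,5,7,9,11,13,15): 1⊕0⊕0⊕0⊕0⊕0⊕1⊕1 = 1
s2 (pos 2,3,6,7,10,11,14,15): 1⊕0⊕0⊕0⊕0⊕0⊕0⊕1 = 0
s4 (pos 4,5,6,7,12,13,14,15): 1⊕0⊕0⊕0⊕0⊕1⊕0⊕1 = 1
s8 (pos 8,9,10,11,12,13,14,15): 0⊕0⊕0⊕0⊕0⊕1⊕0⊕1 = 0
Syndrome s8…s1 = 0101 → error at position 5.
Flip position 5: 110100000000101 → 110110000000101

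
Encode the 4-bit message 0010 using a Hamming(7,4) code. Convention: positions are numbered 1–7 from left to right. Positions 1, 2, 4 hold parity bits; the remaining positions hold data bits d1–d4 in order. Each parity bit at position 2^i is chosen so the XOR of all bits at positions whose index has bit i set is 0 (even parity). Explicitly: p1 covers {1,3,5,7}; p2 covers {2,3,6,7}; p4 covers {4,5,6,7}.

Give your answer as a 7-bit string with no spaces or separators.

Place data at non-parity positions: p1 p2 0 p4 0 1 0
p1 (pos 1,3,5,7): XOR of data positions = 0⊕0⊕0 = 0
p2 (pos 2,3,6,7): XOR of data positions = 0⊕1⊕0 = 1
p4 (pos 4,5,6,7): XOR of data positions = 0⊕1⊕0 = 1
Codeword: 0101010

0101010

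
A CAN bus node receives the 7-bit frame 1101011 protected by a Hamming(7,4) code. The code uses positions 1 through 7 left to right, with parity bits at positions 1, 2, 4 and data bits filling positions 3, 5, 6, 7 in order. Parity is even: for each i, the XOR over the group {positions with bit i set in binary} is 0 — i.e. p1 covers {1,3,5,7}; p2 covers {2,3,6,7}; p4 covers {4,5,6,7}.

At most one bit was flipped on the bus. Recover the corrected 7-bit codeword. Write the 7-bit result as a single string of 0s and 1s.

s1 (pos 1,3,5,7): 1⊕0⊕0⊕1 = 0
s2 (pos 2,3,6,7): 1⊕0⊕1⊕1 = 1
s4 (pos 4,5,6,7): 1⊕0⊕1⊕1 = 1
Syndrome s4…s1 = 110 → error at position 6.
Flip position 6: 1101011 → 1101001

1101001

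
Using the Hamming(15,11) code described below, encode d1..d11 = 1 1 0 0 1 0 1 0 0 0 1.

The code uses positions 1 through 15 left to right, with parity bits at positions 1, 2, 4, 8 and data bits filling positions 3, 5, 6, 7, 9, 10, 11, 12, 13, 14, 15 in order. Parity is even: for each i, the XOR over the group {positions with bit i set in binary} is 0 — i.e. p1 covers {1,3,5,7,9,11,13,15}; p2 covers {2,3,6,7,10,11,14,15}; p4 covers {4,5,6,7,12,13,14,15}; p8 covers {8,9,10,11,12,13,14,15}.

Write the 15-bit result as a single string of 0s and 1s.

Place data at non-parity positions: p1 p2 1 p4 1 0 0 p8 1 0 1 0 0 0 1
p1 (pos 1,3,5,7,9,11,13,15): XOR of data positions = 1⊕1⊕0⊕1⊕1⊕0⊕1 = 1
p2 (pos 2,3,6,7,10,11,14,15): XOR of data positions = 1⊕0⊕0⊕0⊕1⊕0⊕1 = 1
p4 (pos 4,5,6,7,12,13,14,15): XOR of data positions = 1⊕0⊕0⊕0⊕0⊕0⊕1 = 0
p8 (pos 8,9,10,11,12,13,14,15): XOR of data positions = 1⊕0⊕1⊕0⊕0⊕0⊕1 = 1
Codeword: 111010011010001

111010011010001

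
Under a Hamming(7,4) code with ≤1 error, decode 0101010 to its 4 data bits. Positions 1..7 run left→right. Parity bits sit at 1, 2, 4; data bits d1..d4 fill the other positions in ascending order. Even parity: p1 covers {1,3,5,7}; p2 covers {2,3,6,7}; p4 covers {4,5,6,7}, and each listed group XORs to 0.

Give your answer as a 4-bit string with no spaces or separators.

0010

s1 (pos 1,3,5,7): 0⊕0⊕0⊕0 = 0
s2 (pos 2,3,6,7): 1⊕0⊕1⊕0 = 0
s4 (pos 4,5,6,7): 1⊕0⊕1⊕0 = 0
Syndrome s4…s1 = 000 → no error.
Read data bits from positions 3,5,6,7: 0010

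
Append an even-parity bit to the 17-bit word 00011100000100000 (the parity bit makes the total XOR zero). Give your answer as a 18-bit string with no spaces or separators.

000111000001000000

XOR of the 17 data bits: 0⊕0⊕0⊕1⊕1⊕1⊕0⊕0⊕0⊕0⊕0⊕1⊕0⊕0⊕0⊕0⊕0 = 0
Parity bit = 0 (so all 18 bits XOR to 0).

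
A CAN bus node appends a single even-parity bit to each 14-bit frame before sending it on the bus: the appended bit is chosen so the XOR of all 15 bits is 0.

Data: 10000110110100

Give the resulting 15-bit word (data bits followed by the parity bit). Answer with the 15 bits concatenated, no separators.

XOR of the 14 data bits: 1⊕0⊕0⊕0⊕0⊕1⊕1⊕0⊕1⊕1⊕0⊕1⊕0⊕0 = 0
Parity bit = 0 (so all 15 bits XOR to 0).

100001101101000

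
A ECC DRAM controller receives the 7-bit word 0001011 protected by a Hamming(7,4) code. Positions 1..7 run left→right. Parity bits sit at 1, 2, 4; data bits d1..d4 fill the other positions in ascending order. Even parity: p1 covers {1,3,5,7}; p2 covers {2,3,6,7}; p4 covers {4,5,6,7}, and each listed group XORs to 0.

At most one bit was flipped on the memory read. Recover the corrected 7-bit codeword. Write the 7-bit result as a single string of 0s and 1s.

0001111

s1 (pos 1,3,5,7): 0⊕0⊕0⊕1 = 1
s2 (pos 2,3,6,7): 0⊕0⊕1⊕1 = 0
s4 (pos 4,5,6,7): 1⊕0⊕1⊕1 = 1
Syndrome s4…s1 = 101 → error at position 5.
Flip position 5: 0001011 → 0001111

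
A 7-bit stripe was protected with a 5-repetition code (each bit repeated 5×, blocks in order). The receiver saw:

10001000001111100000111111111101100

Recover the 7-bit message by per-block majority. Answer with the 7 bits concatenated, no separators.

Block 1 (10001): 2 ones → 0
Block 2 (00000): 0 ones → 0
Block 3 (11111): 5 ones → 1
Block 4 (00000): 0 ones → 0
Block 5 (11111): 5 ones → 1
Block 6 (11111): 5 ones → 1
Block 7 (01100): 2 ones → 0

0010110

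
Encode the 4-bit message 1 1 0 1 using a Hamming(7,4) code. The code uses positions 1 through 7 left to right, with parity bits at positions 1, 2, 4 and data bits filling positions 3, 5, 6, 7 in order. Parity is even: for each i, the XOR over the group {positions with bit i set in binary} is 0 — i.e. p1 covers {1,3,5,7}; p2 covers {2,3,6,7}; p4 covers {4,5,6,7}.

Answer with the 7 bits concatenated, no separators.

1010101

Place data at non-parity positions: p1 p2 1 p4 1 0 1
p1 (pos 1,3,5,7): XOR of data positions = 1⊕1⊕1 = 1
p2 (pos 2,3,6,7): XOR of data positions = 1⊕0⊕1 = 0
p4 (pos 4,5,6,7): XOR of data positions = 1⊕0⊕1 = 0
Codeword: 1010101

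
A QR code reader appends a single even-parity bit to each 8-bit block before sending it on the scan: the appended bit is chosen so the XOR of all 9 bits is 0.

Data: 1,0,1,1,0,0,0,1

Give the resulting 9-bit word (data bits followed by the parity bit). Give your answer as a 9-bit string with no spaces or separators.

XOR of the 8 data bits: 1⊕0⊕1⊕1⊕0⊕0⊕0⊕1 = 0
Parity bit = 0 (so all 9 bits XOR to 0).

101100010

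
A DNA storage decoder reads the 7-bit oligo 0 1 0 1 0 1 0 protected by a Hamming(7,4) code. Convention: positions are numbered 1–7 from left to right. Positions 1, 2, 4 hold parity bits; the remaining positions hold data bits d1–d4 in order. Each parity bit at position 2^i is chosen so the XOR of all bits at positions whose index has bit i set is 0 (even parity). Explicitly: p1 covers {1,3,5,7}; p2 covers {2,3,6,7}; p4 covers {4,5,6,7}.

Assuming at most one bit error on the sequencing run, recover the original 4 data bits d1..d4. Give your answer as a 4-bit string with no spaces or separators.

s1 (pos 1,3,5,7): 0⊕0⊕0⊕0 = 0
s2 (pos 2,3,6,7): 1⊕0⊕1⊕0 = 0
s4 (pos 4,5,6,7): 1⊕0⊕1⊕0 = 0
Syndrome s4…s1 = 000 → no error.
Read data bits from positions 3,5,6,7: 0010

0010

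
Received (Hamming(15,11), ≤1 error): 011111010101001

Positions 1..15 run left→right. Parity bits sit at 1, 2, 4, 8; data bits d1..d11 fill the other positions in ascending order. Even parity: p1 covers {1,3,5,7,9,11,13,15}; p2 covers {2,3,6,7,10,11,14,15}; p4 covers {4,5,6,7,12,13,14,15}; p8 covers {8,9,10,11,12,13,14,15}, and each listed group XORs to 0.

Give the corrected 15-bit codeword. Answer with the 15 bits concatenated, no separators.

011111110101001

s1 (pos 1,3,5,7,9,11,13,15): 0⊕1⊕1⊕0⊕0⊕0⊕0⊕1 = 1
s2 (pos 2,3,6,7,10,11,14,15): 1⊕1⊕1⊕0⊕1⊕0⊕0⊕1 = 1
s4 (pos 4,5,6,7,12,13,14,15): 1⊕1⊕1⊕0⊕1⊕0⊕0⊕1 = 1
s8 (pos 8,9,10,11,12,13,14,15): 1⊕0⊕1⊕0⊕1⊕0⊕0⊕1 = 0
Syndrome s8…s1 = 0111 → error at position 7.
Flip position 7: 011111010101001 → 011111110101001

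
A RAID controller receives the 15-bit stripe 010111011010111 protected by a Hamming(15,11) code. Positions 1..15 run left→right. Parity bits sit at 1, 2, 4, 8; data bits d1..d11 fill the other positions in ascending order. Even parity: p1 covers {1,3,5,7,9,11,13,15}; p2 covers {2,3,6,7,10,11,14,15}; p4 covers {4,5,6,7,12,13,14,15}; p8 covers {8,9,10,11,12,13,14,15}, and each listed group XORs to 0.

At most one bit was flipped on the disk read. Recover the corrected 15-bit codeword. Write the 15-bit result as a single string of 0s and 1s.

011111011010111

s1 (pos 1,3,5,7,9,11,13,15): 0⊕0⊕1⊕0⊕1⊕1⊕1⊕1 = 1
s2 (pos 2,3,6,7,10,11,14,15): 1⊕0⊕1⊕0⊕0⊕1⊕1⊕1 = 1
s4 (pos 4,5,6,7,12,13,14,15): 1⊕1⊕1⊕0⊕0⊕1⊕1⊕1 = 0
s8 (pos 8,9,10,11,12,13,14,15): 1⊕1⊕0⊕1⊕0⊕1⊕1⊕1 = 0
Syndrome s8…s1 = 0011 → error at position 3.
Flip position 3: 010111011010111 → 011111011010111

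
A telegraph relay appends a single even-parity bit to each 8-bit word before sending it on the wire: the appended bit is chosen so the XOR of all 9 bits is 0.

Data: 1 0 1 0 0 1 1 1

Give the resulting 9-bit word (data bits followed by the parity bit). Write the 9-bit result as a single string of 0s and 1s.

101001111

XOR of the 8 data bits: 1⊕0⊕1⊕0⊕0⊕1⊕1⊕1 = 1
Parity bit = 1 (so all 9 bits XOR to 0).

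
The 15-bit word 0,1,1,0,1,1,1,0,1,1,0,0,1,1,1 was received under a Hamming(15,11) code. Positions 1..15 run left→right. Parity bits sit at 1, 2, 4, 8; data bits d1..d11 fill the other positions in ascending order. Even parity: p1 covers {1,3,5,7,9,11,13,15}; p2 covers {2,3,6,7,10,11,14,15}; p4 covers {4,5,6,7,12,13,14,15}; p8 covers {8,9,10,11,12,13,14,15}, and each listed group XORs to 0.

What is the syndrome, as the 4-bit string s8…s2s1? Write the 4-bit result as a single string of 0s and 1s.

1010

s1 (pos 1,3,5,7,9,11,13,15): 0⊕1⊕1⊕1⊕1⊕0⊕1⊕1 = 0
s2 (pos 2,3,6,7,10,11,14,15): 1⊕1⊕1⊕1⊕1⊕0⊕1⊕1 = 1
s4 (pos 4,5,6,7,12,13,14,15): 0⊕1⊕1⊕1⊕0⊕1⊕1⊕1 = 0
s8 (pos 8,9,10,11,12,13,14,15): 0⊕1⊕1⊕0⊕0⊕1⊕1⊕1 = 1
Syndrome s8…s1 = 1010 → error at position 10.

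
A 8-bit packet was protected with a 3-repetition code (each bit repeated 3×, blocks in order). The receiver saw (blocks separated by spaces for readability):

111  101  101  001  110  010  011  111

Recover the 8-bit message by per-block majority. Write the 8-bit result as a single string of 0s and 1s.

11101011

Block 1 (111): 3 ones → 1
Block 2 (101): 2 ones → 1
Block 3 (101): 2 ones → 1
Block 4 (001): 1 one → 0
Block 5 (110): 2 ones → 1
Block 6 (010): 1 one → 0
Block 7 (011): 2 ones → 1
Block 8 (111): 3 ones → 1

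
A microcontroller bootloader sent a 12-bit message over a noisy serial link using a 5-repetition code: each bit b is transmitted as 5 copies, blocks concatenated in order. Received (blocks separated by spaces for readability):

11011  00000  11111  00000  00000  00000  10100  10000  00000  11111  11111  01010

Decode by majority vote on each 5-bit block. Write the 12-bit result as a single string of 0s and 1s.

101000000110

Block 1 (11011): 4 ones → 1
Block 2 (00000): 0 ones → 0
Block 3 (11111): 5 ones → 1
Block 4 (00000): 0 ones → 0
Block 5 (00000): 0 ones → 0
Block 6 (00000): 0 ones → 0
Block 7 (10100): 2 ones → 0
Block 8 (10000): 1 one → 0
Block 9 (00000): 0 ones → 0
Block 10 (11111): 5 ones → 1
Block 11 (11111): 5 ones → 1
Block 12 (01010): 2 ones → 0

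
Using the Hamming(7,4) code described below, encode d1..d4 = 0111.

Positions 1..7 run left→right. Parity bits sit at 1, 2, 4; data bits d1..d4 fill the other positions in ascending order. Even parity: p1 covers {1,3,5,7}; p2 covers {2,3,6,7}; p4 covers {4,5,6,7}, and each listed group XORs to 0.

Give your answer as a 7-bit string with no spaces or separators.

0001111

Place data at non-parity positions: p1 p2 0 p4 1 1 1
p1 (pos 1,3,5,7): XOR of data positions = 0⊕1⊕1 = 0
p2 (pos 2,3,6,7): XOR of data positions = 0⊕1⊕1 = 0
p4 (pos 4,5,6,7): XOR of data positions = 1⊕1⊕1 = 1
Codeword: 0001111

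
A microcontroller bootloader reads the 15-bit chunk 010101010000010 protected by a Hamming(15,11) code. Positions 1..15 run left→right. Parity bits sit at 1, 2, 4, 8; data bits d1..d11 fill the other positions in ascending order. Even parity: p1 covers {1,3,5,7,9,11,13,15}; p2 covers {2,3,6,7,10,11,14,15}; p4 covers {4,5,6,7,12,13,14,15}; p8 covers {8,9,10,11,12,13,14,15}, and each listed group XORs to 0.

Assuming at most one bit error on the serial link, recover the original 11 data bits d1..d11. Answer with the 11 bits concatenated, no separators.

00000000010

s1 (pos 1,3,5,7,9,11,13,15): 0⊕0⊕0⊕0⊕0⊕0⊕0⊕0 = 0
s2 (pos 2,3,6,7,10,11,14,15): 1⊕0⊕1⊕0⊕0⊕0⊕1⊕0 = 1
s4 (pos 4,5,6,7,12,13,14,15): 1⊕0⊕1⊕0⊕0⊕0⊕1⊕0 = 1
s8 (pos 8,9,10,11,12,13,14,15): 1⊕0⊕0⊕0⊕0⊕0⊕1⊕0 = 0
Syndrome s8…s1 = 0110 → error at position 6.
Flip position 6: 010101010000010 → 010100010000010
Read data bits from positions 3,5,6,7,9,10,11,12,13,14,15: 00000000010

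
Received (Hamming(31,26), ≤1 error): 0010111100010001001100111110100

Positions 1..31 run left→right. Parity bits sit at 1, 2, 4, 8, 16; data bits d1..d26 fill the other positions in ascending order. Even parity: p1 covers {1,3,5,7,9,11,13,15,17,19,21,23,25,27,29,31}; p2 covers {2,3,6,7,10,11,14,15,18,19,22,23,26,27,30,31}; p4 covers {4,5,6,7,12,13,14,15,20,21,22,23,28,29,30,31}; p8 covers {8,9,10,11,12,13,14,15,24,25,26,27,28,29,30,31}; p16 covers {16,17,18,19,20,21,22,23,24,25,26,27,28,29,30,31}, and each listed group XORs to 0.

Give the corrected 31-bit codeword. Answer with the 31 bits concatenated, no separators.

0010111100010001001100111110110

s1 (pos 1,3,5,7,9,11,13,15,17,19,21,23,25,27,29,31): 0⊕1⊕1⊕1⊕0⊕0⊕0⊕0⊕0⊕1⊕0⊕1⊕1⊕1⊕1⊕0 = 0
s2 (pos 2,3,6,7,10,11,14,15,18,19,22,23,26,27,30,31): 0⊕1⊕1⊕1⊕0⊕0⊕0⊕0⊕0⊕1⊕0⊕1⊕1⊕1⊕0⊕0 = 1
s4 (pos 4,5,6,7,12,13,14,15,20,21,22,23,28,29,30,31): 0⊕1⊕1⊕1⊕1⊕0⊕0⊕0⊕1⊕0⊕0⊕1⊕0⊕1⊕0⊕0 = 1
s8 (pos 8,9,10,11,12,13,14,15,24,25,26,27,28,29,30,31): 1⊕0⊕0⊕0⊕1⊕0⊕0⊕0⊕1⊕1⊕1⊕1⊕0⊕1⊕0⊕0 = 1
s16 (pos 16,17,18,19,20,21,22,23,24,25,26,27,28,29,30,31): 1⊕0⊕0⊕1⊕1⊕0⊕0⊕1⊕1⊕1⊕1⊕1⊕0⊕1⊕0⊕0 = 1
Syndrome s16…s1 = 11110 → error at position 30.
Flip position 30: 0010111100010001001100111110100 → 0010111100010001001100111110110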